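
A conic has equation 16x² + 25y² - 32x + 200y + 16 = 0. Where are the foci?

(-2, -4) and (4, -4)

Collect terms: 16(x² - 2x) + 25(y² + 8y) = -16
Complete the square: 16(x - 1)² + 25(y + 4)² = -16 + 16 + 400 = 400
Dividing both sides by 400: (x - 1)²/25 + (y + 4)²/16 = 1
Ellipse, center (1, -4), major axis horizontal; a² = 25, b² = 16.
c² = a² - b² = 25 - 16 = 9, so c = 3.
Foci lie on the horizontal axis through the center: (h ± c, k).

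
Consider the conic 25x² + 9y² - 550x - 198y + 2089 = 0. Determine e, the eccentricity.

Group: 25(x² - 22x) + 9(y² - 22y) = -2089
Complete the square in x and y: 25(x - 11)² + 9(y - 11)² = -2089 + 3025 + 1089 = 2025
Divide by 2025: (x - 11)²/81 + (y - 11)²/225 = 1
Ellipse, center (11, 11), major axis vertical; a² = 225, b² = 81.
c² = a² - b² = 144, so c = 12.
e = c/a = 12/15 = 4/5.

e = 4/5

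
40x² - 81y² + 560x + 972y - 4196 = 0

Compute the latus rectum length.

Group: 40(x² + 14x) -81(y² - 12y) = 4196
Completing the square gives 40(x + 7)² -81(y - 6)² = 4196 + 1960 - 2916 = 3240.
Dividing both sides by 3240: (x + 7)²/81 - (y - 6)²/40 = 1
Hyperbola, center (-7, 6), transverse axis horizontal; a² = 81, b² = 40.
Latus rectum length = 2b²/a = 2·40/9 = 80/9.

80/9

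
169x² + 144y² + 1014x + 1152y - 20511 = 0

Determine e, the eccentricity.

e = 5/13

169(x² + 6x) + 144(y² + 8y) = 20511
Complete the square in x and y: 169(x + 3)² + 144(y + 4)² = 20511 + 1521 + 2304 = 24336
Dividing both sides by 24336: (x + 3)²/144 + (y + 4)²/169 = 1
Ellipse, center (-3, -4), major axis vertical; a² = 169, b² = 144.
c² = a² - b² = 25, so c = 5.
e = c/a = 5/13.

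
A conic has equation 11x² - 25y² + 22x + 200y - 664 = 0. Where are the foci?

(-7, 4) and (5, 4)

Collect terms: 11(x² + 2x) -25(y² - 8y) = 664
Completing the square gives 11(x + 1)² -25(y - 4)² = 664 + 11 - 400 = 275.
Divide through by 275 to get (x + 1)²/25 - (y - 4)²/11 = 1.
Hyperbola, center (-1, 4), transverse axis horizontal; a² = 25, b² = 11.
c² = a² + b² = 25 + 11 = 36, so c = 6.
Foci lie on the horizontal axis through the center: (h ± c, k).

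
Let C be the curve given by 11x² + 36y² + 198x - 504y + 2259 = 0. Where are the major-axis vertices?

(-15, 7) and (-3, 7)

Group: 11(x² + 18x) + 36(y² - 14y) = -2259
Complete the square: 11(x + 9)² + 36(y - 7)² = -2259 + 891 + 1764 = 396
Divide through by 396 to get (x + 9)²/36 + (y - 7)²/11 = 1.
Ellipse, center (-9, 7), major axis horizontal; a² = 36, b² = 11.
a = 6. Vertices at (h ± a, k).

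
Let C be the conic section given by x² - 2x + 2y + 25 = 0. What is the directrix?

Only x is squared. Complete the square in x: (x - 1)² = -2(y + 12).
Vertex (1, -12); 4p = -2 so p = -1/2. Opens down.
Directrix is the horizontal line y = k − p = -12 − (-1/2) = -23/2.

y = -23/2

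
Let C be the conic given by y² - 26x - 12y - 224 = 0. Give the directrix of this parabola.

x = -33/2

Only y is squared. Complete the square in y: (y - 6)² = 26(x + 10).
Vertex (-10, 6); 4p = 26 so p = 13/2. Opens right.
Directrix is the vertical line x = h − p = -10 − (13/2) = -33/2.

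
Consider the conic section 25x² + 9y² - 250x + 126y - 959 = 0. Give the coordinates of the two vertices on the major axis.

25(x² - 10x) + 9(y² + 14y) = 959
Complete the square in x and y: 25(x - 5)² + 9(y + 7)² = 959 + 625 + 441 = 2025
Divide through by 2025 to get (x - 5)²/81 + (y + 7)²/225 = 1.
Ellipse, center (5, -7), major axis vertical; a² = 225, b² = 81.
a = 15. Vertices at (h, k ± a).

(5, -22) and (5, 8)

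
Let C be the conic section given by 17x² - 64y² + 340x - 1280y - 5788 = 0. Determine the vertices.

(-18, -10) and (-2, -10)

17(x² + 20x) -64(y² + 20y) = 5788
Complete the square in x and y: 17(x + 10)² -64(y + 10)² = 5788 + 1700 - 6400 = 1088
Divide through by 1088 to get (x + 10)²/64 - (y + 10)²/17 = 1.
Hyperbola, center (-10, -10), transverse axis horizontal; a² = 64, b² = 17.
a = 8. Vertices at (h ± a, k).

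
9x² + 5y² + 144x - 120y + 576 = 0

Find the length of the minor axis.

8√5

Group: 9(x² + 16x) + 5(y² - 24y) = -576
9(x + 8)² + 5(y - 12)² = -576 + 576 + 720 = 720
Divide by 720: (x + 8)²/80 + (y - 12)²/144 = 1
Ellipse, center (-8, 12), major axis vertical; a² = 144, b² = 80.
b² = 80 so b = 4√5; the minor axis has length 2b = 8√5.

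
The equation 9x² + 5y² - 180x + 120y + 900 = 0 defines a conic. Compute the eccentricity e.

e = 2/3

Group: 9(x² - 20x) + 5(y² + 24y) = -900
Completing the square gives 9(x - 10)² + 5(y + 12)² = -900 + 900 + 720 = 720.
Divide through by 720 to get (x - 10)²/80 + (y + 12)²/144 = 1.
Ellipse, center (10, -12), major axis vertical; a² = 144, b² = 80.
c² = a² - b² = 64, so c = 8.
e = c/a = 8/12 = 2/3.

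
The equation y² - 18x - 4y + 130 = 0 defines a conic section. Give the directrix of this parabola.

x = 5/2

Only y is squared. Complete the square in y: (y - 2)² = 18(x - 7).
Vertex (7, 2); 4p = 18 so p = 9/2. Opens right.
Directrix is the vertical line x = h − p = 7 − (9/2) = 5/2.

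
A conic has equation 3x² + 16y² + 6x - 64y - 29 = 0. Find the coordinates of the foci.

3(x² + 2x) + 16(y² - 4y) = 29
Completing the square gives 3(x + 1)² + 16(y - 2)² = 29 + 3 + 64 = 96.
Divide through by 96 to get (x + 1)²/32 + (y - 2)²/6 = 1.
Ellipse, center (-1, 2), major axis horizontal; a² = 32, b² = 6.
c² = a² - b² = 32 - 6 = 26, so c = √26.
Foci lie on the horizontal axis through the center: (h ± c, k).

(-1 - √26, 2) and (-1 + √26, 2)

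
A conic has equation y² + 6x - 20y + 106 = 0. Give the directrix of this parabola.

Only y is squared. Complete the square in y: (y - 10)² = -6(x + 1).
Vertex (-1, 10); 4p = -6 so p = -3/2. Opens left.
Directrix is the vertical line x = h − p = -1 − (-3/2) = 1/2.

x = 1/2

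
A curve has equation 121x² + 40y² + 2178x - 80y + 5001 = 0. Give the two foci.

Group the x- and y-terms: 121(x² + 18x) + 40(y² - 2y) = -5001
Complete the square: 121(x + 9)² + 40(y - 1)² = -5001 + 9801 + 40 = 4840
Dividing both sides by 4840: (x + 9)²/40 + (y - 1)²/121 = 1
Ellipse, center (-9, 1), major axis vertical; a² = 121, b² = 40.
c² = a² - b² = 121 - 40 = 81, so c = 9.
Foci lie on the vertical axis through the center: (h, k ± c).

(-9, -8) and (-9, 10)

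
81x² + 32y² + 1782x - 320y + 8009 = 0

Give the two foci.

(-11, -2) and (-11, 12)

Collect terms: 81(x² + 22x) + 32(y² - 10y) = -8009
Complete the square in x and y: 81(x + 11)² + 32(y - 5)² = -8009 + 9801 + 800 = 2592
Divide through by 2592 to get (x + 11)²/32 + (y - 5)²/81 = 1.
Ellipse, center (-11, 5), major axis vertical; a² = 81, b² = 32.
c² = a² - b² = 81 - 32 = 49, so c = 7.
Foci lie on the vertical axis through the center: (h, k ± c).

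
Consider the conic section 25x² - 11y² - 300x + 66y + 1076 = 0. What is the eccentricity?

e = 6/5

Group: 25(x² - 12x) -11(y² - 6y) = -1076
Completing the square gives 25(x - 6)² -11(y - 3)² = -1076 + 900 - 99 = -275.
Divide through by -275 to get (y - 3)²/25 - (x - 6)²/11 = 1.
Hyperbola, center (6, 3), transverse axis vertical; a² = 25, b² = 11.
c² = a² + b² = 36, so c = 6.
e = c/a = 6/5.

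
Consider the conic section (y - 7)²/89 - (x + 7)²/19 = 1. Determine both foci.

Center (-7, 7). The positive term is the y-term, so the transverse axis is vertical; a² = 89, b² = 19.
c² = a² + b² = 89 + 19 = 108, so c = 6√3.
Foci lie on the vertical axis through the center: (h, k ± c).

(-7, 7 - 6√3) and (-7, 7 + 6√3)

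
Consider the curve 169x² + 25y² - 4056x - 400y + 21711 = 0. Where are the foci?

(12, -4) and (12, 20)

Rearranging, 169(x² - 24x) + 25(y² - 16y) = -21711.
Complete the square: 169(x - 12)² + 25(y - 8)² = -21711 + 24336 + 1600 = 4225
Dividing both sides by 4225: (x - 12)²/25 + (y - 8)²/169 = 1
Ellipse, center (12, 8), major axis vertical; a² = 169, b² = 25.
c² = a² - b² = 169 - 25 = 144, so c = 12.
Foci lie on the vertical axis through the center: (h, k ± c).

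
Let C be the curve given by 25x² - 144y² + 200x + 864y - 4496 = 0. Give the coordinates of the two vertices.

Collect terms: 25(x² + 8x) -144(y² - 6y) = 4496
Complete the square in x and y: 25(x + 4)² -144(y - 3)² = 4496 + 400 - 1296 = 3600
Dividing both sides by 3600: (x + 4)²/144 - (y - 3)²/25 = 1
Hyperbola, center (-4, 3), transverse axis horizontal; a² = 144, b² = 25.
a = 12. Vertices at (h ± a, k).

(-16, 3) and (8, 3)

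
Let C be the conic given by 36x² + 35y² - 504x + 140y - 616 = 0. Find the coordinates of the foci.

Rearranging, 36(x² - 14x) + 35(y² + 4y) = 616.
36(x - 7)² + 35(y + 2)² = 616 + 1764 + 140 = 2520
Dividing both sides by 2520: (x - 7)²/70 + (y + 2)²/72 = 1
Ellipse, center (7, -2), major axis vertical; a² = 72, b² = 70.
c² = a² - b² = 72 - 70 = 2, so c = √2.
Foci lie on the vertical axis through the center: (h, k ± c).

(7, -2 - √2) and (7, -2 + √2)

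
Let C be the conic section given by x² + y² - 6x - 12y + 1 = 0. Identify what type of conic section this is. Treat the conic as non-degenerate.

circle

No xy term. Coefficients of x² and y² are A = 1, C = 1.
A = C (same sign) ⇒ circle.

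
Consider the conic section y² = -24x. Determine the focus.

Vertex (0, 0); 4p = -24 so p = -6. Opens left.
Focus is p units from the vertex along the axis: (h + p, k).

(-6, 0)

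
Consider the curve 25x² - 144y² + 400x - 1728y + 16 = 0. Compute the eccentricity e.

e = 13/5

Rearranging, 25(x² + 16x) -144(y² + 12y) = -16.
Complete the square: 25(x + 8)² -144(y + 6)² = -16 + 1600 - 5184 = -3600
Dividing both sides by -3600: (y + 6)²/25 - (x + 8)²/144 = 1
Hyperbola, center (-8, -6), transverse axis vertical; a² = 25, b² = 144.
c² = a² + b² = 169, so c = 13.
e = c/a = 13/5.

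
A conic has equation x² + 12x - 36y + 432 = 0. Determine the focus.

(-6, 20)

Only x is squared. Complete the square in x: (x + 6)² = 36(y - 11).
Vertex (-6, 11); 4p = 36 so p = 9. Opens up.
Focus is p units from the vertex along the axis: (h, k + p).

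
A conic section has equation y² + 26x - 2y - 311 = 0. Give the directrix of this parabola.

x = 37/2

Only y is squared. Complete the square in y: (y - 1)² = -26(x - 12).
Vertex (12, 1); 4p = -26 so p = -13/2. Opens left.
Directrix is the vertical line x = h − p = 12 − (-13/2) = 37/2.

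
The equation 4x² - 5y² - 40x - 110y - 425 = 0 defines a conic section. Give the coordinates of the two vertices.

(5, -15) and (5, -7)

Group: 4(x² - 10x) -5(y² + 22y) = 425
Completing the square gives 4(x - 5)² -5(y + 11)² = 425 + 100 - 605 = -80.
Divide through by -80 to get (y + 11)²/16 - (x - 5)²/20 = 1.
Hyperbola, center (5, -11), transverse axis vertical; a² = 16, b² = 20.
a = 4. Vertices at (h, k ± a).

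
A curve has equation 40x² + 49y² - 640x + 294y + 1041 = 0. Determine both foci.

(5, -3) and (11, -3)

Rearranging, 40(x² - 16x) + 49(y² + 6y) = -1041.
40(x - 8)² + 49(y + 3)² = -1041 + 2560 + 441 = 1960
Divide through by 1960 to get (x - 8)²/49 + (y + 3)²/40 = 1.
Ellipse, center (8, -3), major axis horizontal; a² = 49, b² = 40.
c² = a² - b² = 49 - 40 = 9, so c = 3.
Foci lie on the horizontal axis through the center: (h ± c, k).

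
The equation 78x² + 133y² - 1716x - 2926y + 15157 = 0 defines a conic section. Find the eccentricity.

Group: 78(x² - 22x) + 133(y² - 22y) = -15157
Complete the square: 78(x - 11)² + 133(y - 11)² = -15157 + 9438 + 16093 = 10374
Dividing both sides by 10374: (x - 11)²/133 + (y - 11)²/78 = 1
Ellipse, center (11, 11), major axis horizontal; a² = 133, b² = 78.
c² = a² - b² = 55, so c = √55.
e = c/a = √55/√133 = √7315/133.

e = √7315/133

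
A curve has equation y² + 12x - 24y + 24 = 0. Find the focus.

(7, 12)

Only y is squared. Complete the square in y: (y - 12)² = -12(x - 10).
Vertex (10, 12); 4p = -12 so p = -3. Opens left.
Focus is p units from the vertex along the axis: (h + p, k).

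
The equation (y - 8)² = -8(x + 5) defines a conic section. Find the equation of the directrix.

Vertex (-5, 8); 4p = -8 so p = -2. Opens left.
Directrix is the vertical line x = h − p = -5 − (-2) = -3.

x = -3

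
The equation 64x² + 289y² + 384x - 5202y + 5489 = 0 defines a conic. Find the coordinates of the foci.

Collect terms: 64(x² + 6x) + 289(y² - 18y) = -5489
Complete the square: 64(x + 3)² + 289(y - 9)² = -5489 + 576 + 23409 = 18496
Divide by 18496: (x + 3)²/289 + (y - 9)²/64 = 1
Ellipse, center (-3, 9), major axis horizontal; a² = 289, b² = 64.
c² = a² - b² = 289 - 64 = 225, so c = 15.
Foci lie on the horizontal axis through the center: (h ± c, k).

(-18, 9) and (12, 9)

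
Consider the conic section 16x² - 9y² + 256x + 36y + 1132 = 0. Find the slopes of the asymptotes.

Group: 16(x² + 16x) -9(y² - 4y) = -1132
Complete the square in x and y: 16(x + 8)² -9(y - 2)² = -1132 + 1024 - 36 = -144
Dividing both sides by -144: (y - 2)²/16 - (x + 8)²/9 = 1
Hyperbola, center (-8, 2), transverse axis vertical; a² = 16, b² = 9.
For a vertical hyperbola the asymptotes have slope ±a/b.
Here that is ±4/3.

4/3 and -4/3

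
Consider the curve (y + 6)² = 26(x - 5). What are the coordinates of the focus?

Vertex (5, -6); 4p = 26 so p = 13/2. Opens right.
Focus is p units from the vertex along the axis: (h + p, k).

(23/2, -6)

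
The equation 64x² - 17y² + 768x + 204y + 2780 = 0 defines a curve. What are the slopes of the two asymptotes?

8√17/17 and -8√17/17

Group: 64(x² + 12x) -17(y² - 12y) = -2780
64(x + 6)² -17(y - 6)² = -2780 + 2304 - 612 = -1088
Divide by -1088: (y - 6)²/64 - (x + 6)²/17 = 1
Hyperbola, center (-6, 6), transverse axis vertical; a² = 64, b² = 17.
For a vertical hyperbola the asymptotes have slope ±a/b.
Here that is ±8/√17 = ±8√17/17.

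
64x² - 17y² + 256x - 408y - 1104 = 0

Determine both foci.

64(x² + 4x) -17(y² + 24y) = 1104
64(x + 2)² -17(y + 12)² = 1104 + 256 - 2448 = -1088
Dividing both sides by -1088: (y + 12)²/64 - (x + 2)²/17 = 1
Hyperbola, center (-2, -12), transverse axis vertical; a² = 64, b² = 17.
c² = a² + b² = 64 + 17 = 81, so c = 9.
Foci lie on the vertical axis through the center: (h, k ± c).

(-2, -21) and (-2, -3)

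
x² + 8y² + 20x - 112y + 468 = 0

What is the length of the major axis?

4√6

Group the x- and y-terms: (x² + 20x) + 8(y² - 14y) = -468
Complete the square: (x + 10)² + 8(y - 7)² = -468 + 100 + 392 = 24
Divide by 24: (x + 10)²/24 + (y - 7)²/3 = 1
Ellipse, center (-10, 7), major axis horizontal; a² = 24, b² = 3.
a² = 24 so a = 2√6; the major axis has length 2a = 4√6.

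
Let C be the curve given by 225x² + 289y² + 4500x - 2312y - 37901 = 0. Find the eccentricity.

e = 8/17

Group: 225(x² + 20x) + 289(y² - 8y) = 37901
Complete the square in x and y: 225(x + 10)² + 289(y - 4)² = 37901 + 22500 + 4624 = 65025
Divide by 65025: (x + 10)²/289 + (y - 4)²/225 = 1
Ellipse, center (-10, 4), major axis horizontal; a² = 289, b² = 225.
c² = a² - b² = 64, so c = 8.
e = c/a = 8/17.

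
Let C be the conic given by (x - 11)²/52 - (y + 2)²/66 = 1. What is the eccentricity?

e = √1534/26

Center (11, -2). The positive term is the x-term, so the transverse axis is horizontal; a² = 52, b² = 66.
c² = a² + b² = 118, so c = √118.
e = c/a = √118/2√13 = √1534/26.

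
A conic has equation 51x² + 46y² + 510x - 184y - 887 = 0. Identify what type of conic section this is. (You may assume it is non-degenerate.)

ellipse

No xy term. Coefficients of x² and y² are A = 51, C = 46.
A and C have the same sign but A ≠ C ⇒ ellipse.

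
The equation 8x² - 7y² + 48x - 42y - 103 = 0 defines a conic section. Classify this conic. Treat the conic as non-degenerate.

No xy term. Coefficients of x² and y² are A = 8, C = -7.
A and C have opposite signs ⇒ hyperbola.

hyperbola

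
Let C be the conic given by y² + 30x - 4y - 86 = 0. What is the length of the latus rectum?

30

Only y is squared. Complete the square in y: (y - 2)² = -30(x - 3).
Vertex (3, 2); 4p = -30 so p = -15/2. Opens left.
Latus rectum length = |4p| = 30.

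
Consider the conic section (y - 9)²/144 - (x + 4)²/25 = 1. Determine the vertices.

Center (-4, 9). The positive term is the y-term, so the transverse axis is vertical; a² = 144, b² = 25.
a = 12. Vertices at (h, k ± a).

(-4, -3) and (-4, 21)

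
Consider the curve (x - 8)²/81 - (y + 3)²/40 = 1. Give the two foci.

Center (8, -3). The positive term is the x-term, so the transverse axis is horizontal; a² = 81, b² = 40.
c² = a² + b² = 81 + 40 = 121, so c = 11.
Foci lie on the horizontal axis through the center: (h ± c, k).

(-3, -3) and (19, -3)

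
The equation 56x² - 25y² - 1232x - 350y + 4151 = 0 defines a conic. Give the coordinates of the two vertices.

Rearranging, 56(x² - 22x) -25(y² + 14y) = -4151.
Completing the square gives 56(x - 11)² -25(y + 7)² = -4151 + 6776 - 1225 = 1400.
Divide by 1400: (x - 11)²/25 - (y + 7)²/56 = 1
Hyperbola, center (11, -7), transverse axis horizontal; a² = 25, b² = 56.
a = 5. Vertices at (h ± a, k).

(6, -7) and (16, -7)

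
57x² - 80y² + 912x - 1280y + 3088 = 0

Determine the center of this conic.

Rearranging, 57(x² + 16x) -80(y² + 16y) = -3088.
Complete the square: 57(x + 8)² -80(y + 8)² = -3088 + 3648 - 5120 = -4560
Divide through by -4560 to get (y + 8)²/57 - (x + 8)²/80 = 1.
Hyperbola with center (-8, -8).

(-8, -8)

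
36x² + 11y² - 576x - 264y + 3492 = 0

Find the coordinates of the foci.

(8, 7) and (8, 17)

Group the x- and y-terms: 36(x² - 16x) + 11(y² - 24y) = -3492
Completing the square gives 36(x - 8)² + 11(y - 12)² = -3492 + 2304 + 1584 = 396.
Dividing both sides by 396: (x - 8)²/11 + (y - 12)²/36 = 1
Ellipse, center (8, 12), major axis vertical; a² = 36, b² = 11.
c² = a² - b² = 36 - 11 = 25, so c = 5.
Foci lie on the vertical axis through the center: (h, k ± c).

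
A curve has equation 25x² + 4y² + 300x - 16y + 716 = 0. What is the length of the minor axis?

4√2

Group the x- and y-terms: 25(x² + 12x) + 4(y² - 4y) = -716
Complete the square in x and y: 25(x + 6)² + 4(y - 2)² = -716 + 900 + 16 = 200
Dividing both sides by 200: (x + 6)²/8 + (y - 2)²/50 = 1
Ellipse, center (-6, 2), major axis vertical; a² = 50, b² = 8.
b² = 8 so b = 2√2; the minor axis has length 2b = 4√2.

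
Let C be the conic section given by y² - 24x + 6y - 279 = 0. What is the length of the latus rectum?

Only y is squared. Complete the square in y: (y + 3)² = 24(x + 12).
Vertex (-12, -3); 4p = 24 so p = 6. Opens right.
Latus rectum length = |4p| = 24.

24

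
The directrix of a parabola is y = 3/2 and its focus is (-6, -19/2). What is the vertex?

The vertex is the midpoint between the focus and the directrix along the axis of symmetry.
Axis is vertical (directrix is horizontal). Vertex y-coordinate = (-19/2 + 3/2)/2 = -4; x-coordinate = -6.

(-6, -4)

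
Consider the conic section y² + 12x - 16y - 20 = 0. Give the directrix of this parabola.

Only y is squared. Complete the square in y: (y - 8)² = -12(x - 7).
Vertex (7, 8); 4p = -12 so p = -3. Opens left.
Directrix is the vertical line x = h − p = 7 − (-3) = 10.

x = 10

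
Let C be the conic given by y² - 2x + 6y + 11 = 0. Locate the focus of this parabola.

(3/2, -3)

Only y is squared. Complete the square in y: (y + 3)² = 2(x - 1).
Vertex (1, -3); 4p = 2 so p = 1/2. Opens right.
Focus is p units from the vertex along the axis: (h + p, k).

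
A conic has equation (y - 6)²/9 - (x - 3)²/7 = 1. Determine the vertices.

(3, 3) and (3, 9)

Center (3, 6). The positive term is the y-term, so the transverse axis is vertical; a² = 9, b² = 7.
a = 3. Vertices at (h, k ± a).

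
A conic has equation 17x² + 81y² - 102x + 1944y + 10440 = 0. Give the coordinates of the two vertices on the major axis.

Group: 17(x² - 6x) + 81(y² + 24y) = -10440
Completing the square gives 17(x - 3)² + 81(y + 12)² = -10440 + 153 + 11664 = 1377.
Divide by 1377: (x - 3)²/81 + (y + 12)²/17 = 1
Ellipse, center (3, -12), major axis horizontal; a² = 81, b² = 17.
a = 9. Vertices at (h ± a, k).

(-6, -12) and (12, -12)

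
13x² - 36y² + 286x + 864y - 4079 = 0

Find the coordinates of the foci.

(-18, 12) and (-4, 12)

Group the x- and y-terms: 13(x² + 22x) -36(y² - 24y) = 4079
Completing the square gives 13(x + 11)² -36(y - 12)² = 4079 + 1573 - 5184 = 468.
Divide by 468: (x + 11)²/36 - (y - 12)²/13 = 1
Hyperbola, center (-11, 12), transverse axis horizontal; a² = 36, b² = 13.
c² = a² + b² = 36 + 13 = 49, so c = 7.
Foci lie on the horizontal axis through the center: (h ± c, k).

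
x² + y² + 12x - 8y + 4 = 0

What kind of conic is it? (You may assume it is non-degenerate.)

circle

No xy term. Coefficients of x² and y² are A = 1, C = 1.
A = C (same sign) ⇒ circle.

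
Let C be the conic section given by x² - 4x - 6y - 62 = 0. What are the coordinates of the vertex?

Only x is squared. Complete the square in x: (x - 2)² = 6(y + 11).
Vertex (2, -11); 4p = 6 so p = 3/2. Opens up.

(2, -11)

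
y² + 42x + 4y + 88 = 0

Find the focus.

(-25/2, -2)

Only y is squared. Complete the square in y: (y + 2)² = -42(x + 2).
Vertex (-2, -2); 4p = -42 so p = -21/2. Opens left.
Focus is p units from the vertex along the axis: (h + p, k).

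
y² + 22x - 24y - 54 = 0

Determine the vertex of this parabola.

(9, 12)

Only y is squared. Complete the square in y: (y - 12)² = -22(x - 9).
Vertex (9, 12); 4p = -22 so p = -11/2. Opens left.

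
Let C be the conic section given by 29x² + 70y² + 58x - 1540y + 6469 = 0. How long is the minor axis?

Group: 29(x² + 2x) + 70(y² - 22y) = -6469
Complete the square in x and y: 29(x + 1)² + 70(y - 11)² = -6469 + 29 + 8470 = 2030
Divide through by 2030 to get (x + 1)²/70 + (y - 11)²/29 = 1.
Ellipse, center (-1, 11), major axis horizontal; a² = 70, b² = 29.
b² = 29 so b = √29; the minor axis has length 2b = 2√29.

2√29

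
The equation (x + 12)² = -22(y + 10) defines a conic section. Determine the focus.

Vertex (-12, -10); 4p = -22 so p = -11/2. Opens down.
Focus is p units from the vertex along the axis: (h, k + p).

(-12, -31/2)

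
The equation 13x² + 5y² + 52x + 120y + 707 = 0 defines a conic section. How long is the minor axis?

2√5

Group: 13(x² + 4x) + 5(y² + 24y) = -707
13(x + 2)² + 5(y + 12)² = -707 + 52 + 720 = 65
Divide through by 65 to get (x + 2)²/5 + (y + 12)²/13 = 1.
Ellipse, center (-2, -12), major axis vertical; a² = 13, b² = 5.
b² = 5 so b = √5; the minor axis has length 2b = 2√5.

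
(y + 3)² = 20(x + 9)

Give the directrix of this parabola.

x = -14

Vertex (-9, -3); 4p = 20 so p = 5. Opens right.
Directrix is the vertical line x = h − p = -9 − (5) = -14.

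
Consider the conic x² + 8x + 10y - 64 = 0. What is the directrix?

Only x is squared. Complete the square in x: (x + 4)² = -10(y - 8).
Vertex (-4, 8); 4p = -10 so p = -5/2. Opens down.
Directrix is the horizontal line y = k − p = 8 − (-5/2) = 21/2.

y = 21/2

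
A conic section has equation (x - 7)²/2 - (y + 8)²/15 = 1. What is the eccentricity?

Center (7, -8). The positive term is the x-term, so the transverse axis is horizontal; a² = 2, b² = 15.
c² = a² + b² = 17, so c = √17.
e = c/a = √17/√2 = √34/2.

e = √34/2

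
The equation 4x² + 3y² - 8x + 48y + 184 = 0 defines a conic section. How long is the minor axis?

2√3

Rearranging, 4(x² - 2x) + 3(y² + 16y) = -184.
Complete the square in x and y: 4(x - 1)² + 3(y + 8)² = -184 + 4 + 192 = 12
Divide through by 12 to get (x - 1)²/3 + (y + 8)²/4 = 1.
Ellipse, center (1, -8), major axis vertical; a² = 4, b² = 3.
b² = 3 so b = √3; the minor axis has length 2b = 2√3.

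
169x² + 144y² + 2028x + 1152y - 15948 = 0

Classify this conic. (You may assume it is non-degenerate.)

No xy term. Coefficients of x² and y² are A = 169, C = 144.
A and C have the same sign but A ≠ C ⇒ ellipse.

ellipse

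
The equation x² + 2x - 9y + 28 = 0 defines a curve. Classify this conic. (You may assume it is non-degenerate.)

parabola

No xy term. Coefficients of x² and y² are A = 1, C = 0.
Exactly one squared variable ⇒ parabola.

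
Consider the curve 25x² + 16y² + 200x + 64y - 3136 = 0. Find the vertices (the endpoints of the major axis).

(-4, -17) and (-4, 13)

25(x² + 8x) + 16(y² + 4y) = 3136
25(x + 4)² + 16(y + 2)² = 3136 + 400 + 64 = 3600
Divide by 3600: (x + 4)²/144 + (y + 2)²/225 = 1
Ellipse, center (-4, -2), major axis vertical; a² = 225, b² = 144.
a = 15. Vertices at (h, k ± a).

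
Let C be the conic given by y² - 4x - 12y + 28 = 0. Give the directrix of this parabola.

Only y is squared. Complete the square in y: (y - 6)² = 4(x + 2).
Vertex (-2, 6); 4p = 4 so p = 1. Opens right.
Directrix is the vertical line x = h − p = -2 − (1) = -3.

x = -3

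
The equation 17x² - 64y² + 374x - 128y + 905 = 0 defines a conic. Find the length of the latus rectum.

17(x² + 22x) -64(y² + 2y) = -905
17(x + 11)² -64(y + 1)² = -905 + 2057 - 64 = 1088
Divide by 1088: (x + 11)²/64 - (y + 1)²/17 = 1
Hyperbola, center (-11, -1), transverse axis horizontal; a² = 64, b² = 17.
Latus rectum length = 2b²/a = 2·17/8 = 17/4.

17/4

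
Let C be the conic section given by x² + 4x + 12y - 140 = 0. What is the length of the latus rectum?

12

Only x is squared. Complete the square in x: (x + 2)² = -12(y - 12).
Vertex (-2, 12); 4p = -12 so p = -3. Opens down.
Latus rectum length = |4p| = 12.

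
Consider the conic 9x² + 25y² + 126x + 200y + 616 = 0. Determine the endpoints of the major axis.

(-12, -4) and (-2, -4)

Collect terms: 9(x² + 14x) + 25(y² + 8y) = -616
9(x + 7)² + 25(y + 4)² = -616 + 441 + 400 = 225
Divide by 225: (x + 7)²/25 + (y + 4)²/9 = 1
Ellipse, center (-7, -4), major axis horizontal; a² = 25, b² = 9.
a = 5. Vertices at (h ± a, k).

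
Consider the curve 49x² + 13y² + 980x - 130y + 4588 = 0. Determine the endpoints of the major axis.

(-10, -2) and (-10, 12)

Collect terms: 49(x² + 20x) + 13(y² - 10y) = -4588
49(x + 10)² + 13(y - 5)² = -4588 + 4900 + 325 = 637
Divide through by 637 to get (x + 10)²/13 + (y - 5)²/49 = 1.
Ellipse, center (-10, 5), major axis vertical; a² = 49, b² = 13.
a = 7. Vertices at (h, k ± a).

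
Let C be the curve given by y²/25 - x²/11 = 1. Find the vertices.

(0, -5) and (0, 5)

Center (0, 0). The positive term is the y-term, so the transverse axis is vertical; a² = 25, b² = 11.
a = 5. Vertices at (h, k ± a).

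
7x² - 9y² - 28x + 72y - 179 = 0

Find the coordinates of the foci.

Rearranging, 7(x² - 4x) -9(y² - 8y) = 179.
Complete the square: 7(x - 2)² -9(y - 4)² = 179 + 28 - 144 = 63
Dividing both sides by 63: (x - 2)²/9 - (y - 4)²/7 = 1
Hyperbola, center (2, 4), transverse axis horizontal; a² = 9, b² = 7.
c² = a² + b² = 9 + 7 = 16, so c = 4.
Foci lie on the horizontal axis through the center: (h ± c, k).

(-2, 4) and (6, 4)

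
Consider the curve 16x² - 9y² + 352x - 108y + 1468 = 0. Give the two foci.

Group the x- and y-terms: 16(x² + 22x) -9(y² + 12y) = -1468
Complete the square in x and y: 16(x + 11)² -9(y + 6)² = -1468 + 1936 - 324 = 144
Divide by 144: (x + 11)²/9 - (y + 6)²/16 = 1
Hyperbola, center (-11, -6), transverse axis horizontal; a² = 9, b² = 16.
c² = a² + b² = 9 + 16 = 25, so c = 5.
Foci lie on the horizontal axis through the center: (h ± c, k).

(-16, -6) and (-6, -6)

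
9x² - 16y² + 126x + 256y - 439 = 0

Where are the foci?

Collect terms: 9(x² + 14x) -16(y² - 16y) = 439
Complete the square: 9(x + 7)² -16(y - 8)² = 439 + 441 - 1024 = -144
Divide by -144: (y - 8)²/9 - (x + 7)²/16 = 1
Hyperbola, center (-7, 8), transverse axis vertical; a² = 9, b² = 16.
c² = a² + b² = 9 + 16 = 25, so c = 5.
Foci lie on the vertical axis through the center: (h, k ± c).

(-7, 3) and (-7, 13)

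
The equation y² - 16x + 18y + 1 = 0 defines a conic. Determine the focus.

(-1, -9)

Only y is squared. Complete the square in y: (y + 9)² = 16(x + 5).
Vertex (-5, -9); 4p = 16 so p = 4. Opens right.
Focus is p units from the vertex along the axis: (h + p, k).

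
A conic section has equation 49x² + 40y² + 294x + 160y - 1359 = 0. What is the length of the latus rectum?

Rearranging, 49(x² + 6x) + 40(y² + 4y) = 1359.
49(x + 3)² + 40(y + 2)² = 1359 + 441 + 160 = 1960
Dividing both sides by 1960: (x + 3)²/40 + (y + 2)²/49 = 1
Ellipse, center (-3, -2), major axis vertical; a² = 49, b² = 40.
Latus rectum length = 2b²/a = 2·40/7 = 80/7.

80/7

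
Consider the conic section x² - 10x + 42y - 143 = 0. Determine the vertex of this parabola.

(5, 4)

Only x is squared. Complete the square in x: (x - 5)² = -42(y - 4).
Vertex (5, 4); 4p = -42 so p = -21/2. Opens down.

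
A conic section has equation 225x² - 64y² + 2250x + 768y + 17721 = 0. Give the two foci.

Group: 225(x² + 10x) -64(y² - 12y) = -17721
Completing the square gives 225(x + 5)² -64(y - 6)² = -17721 + 5625 - 2304 = -14400.
Dividing both sides by -14400: (y - 6)²/225 - (x + 5)²/64 = 1
Hyperbola, center (-5, 6), transverse axis vertical; a² = 225, b² = 64.
c² = a² + b² = 225 + 64 = 289, so c = 17.
Foci lie on the vertical axis through the center: (h, k ± c).

(-5, -11) and (-5, 23)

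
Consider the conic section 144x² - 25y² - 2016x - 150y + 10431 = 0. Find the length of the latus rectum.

25/6

Collect terms: 144(x² - 14x) -25(y² + 6y) = -10431
Completing the square gives 144(x - 7)² -25(y + 3)² = -10431 + 7056 - 225 = -3600.
Divide through by -3600 to get (y + 3)²/144 - (x - 7)²/25 = 1.
Hyperbola, center (7, -3), transverse axis vertical; a² = 144, b² = 25.
Latus rectum length = 2b²/a = 2·25/12 = 25/6.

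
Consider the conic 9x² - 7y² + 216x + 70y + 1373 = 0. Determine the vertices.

(-12, -1) and (-12, 11)

9(x² + 24x) -7(y² - 10y) = -1373
Complete the square: 9(x + 12)² -7(y - 5)² = -1373 + 1296 - 175 = -252
Divide by -252: (y - 5)²/36 - (x + 12)²/28 = 1
Hyperbola, center (-12, 5), transverse axis vertical; a² = 36, b² = 28.
a = 6. Vertices at (h, k ± a).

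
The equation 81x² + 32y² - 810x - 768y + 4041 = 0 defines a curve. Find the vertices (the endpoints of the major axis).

Collect terms: 81(x² - 10x) + 32(y² - 24y) = -4041
Completing the square gives 81(x - 5)² + 32(y - 12)² = -4041 + 2025 + 4608 = 2592.
Divide through by 2592 to get (x - 5)²/32 + (y - 12)²/81 = 1.
Ellipse, center (5, 12), major axis vertical; a² = 81, b² = 32.
a = 9. Vertices at (h, k ± a).

(5, 3) and (5, 21)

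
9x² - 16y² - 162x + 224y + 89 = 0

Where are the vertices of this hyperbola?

(9, 4) and (9, 10)

9(x² - 18x) -16(y² - 14y) = -89
9(x - 9)² -16(y - 7)² = -89 + 729 - 784 = -144
Divide through by -144 to get (y - 7)²/9 - (x - 9)²/16 = 1.
Hyperbola, center (9, 7), transverse axis vertical; a² = 9, b² = 16.
a = 3. Vertices at (h, k ± a).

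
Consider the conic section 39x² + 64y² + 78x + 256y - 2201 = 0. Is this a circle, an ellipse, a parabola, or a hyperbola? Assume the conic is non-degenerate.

ellipse

No xy term. Coefficients of x² and y² are A = 39, C = 64.
A and C have the same sign but A ≠ C ⇒ ellipse.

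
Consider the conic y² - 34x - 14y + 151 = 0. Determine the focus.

Only y is squared. Complete the square in y: (y - 7)² = 34(x - 3).
Vertex (3, 7); 4p = 34 so p = 17/2. Opens right.
Focus is p units from the vertex along the axis: (h + p, k).

(23/2, 7)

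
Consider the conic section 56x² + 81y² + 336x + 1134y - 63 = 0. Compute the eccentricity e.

Group: 56(x² + 6x) + 81(y² + 14y) = 63
Complete the square in x and y: 56(x + 3)² + 81(y + 7)² = 63 + 504 + 3969 = 4536
Divide through by 4536 to get (x + 3)²/81 + (y + 7)²/56 = 1.
Ellipse, center (-3, -7), major axis horizontal; a² = 81, b² = 56.
c² = a² - b² = 25, so c = 5.
e = c/a = 5/9.

e = 5/9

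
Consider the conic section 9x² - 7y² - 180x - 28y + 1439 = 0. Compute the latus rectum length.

14

Group the x- and y-terms: 9(x² - 20x) -7(y² + 4y) = -1439
Complete the square in x and y: 9(x - 10)² -7(y + 2)² = -1439 + 900 - 28 = -567
Dividing both sides by -567: (y + 2)²/81 - (x - 10)²/63 = 1
Hyperbola, center (10, -2), transverse axis vertical; a² = 81, b² = 63.
Latus rectum length = 2b²/a = 2·63/9 = 14.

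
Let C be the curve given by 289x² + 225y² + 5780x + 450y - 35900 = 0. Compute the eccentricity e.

Group: 289(x² + 20x) + 225(y² + 2y) = 35900
Complete the square in x and y: 289(x + 10)² + 225(y + 1)² = 35900 + 28900 + 225 = 65025
Divide through by 65025 to get (x + 10)²/225 + (y + 1)²/289 = 1.
Ellipse, center (-10, -1), major axis vertical; a² = 289, b² = 225.
c² = a² - b² = 64, so c = 8.
e = c/a = 8/17.

e = 8/17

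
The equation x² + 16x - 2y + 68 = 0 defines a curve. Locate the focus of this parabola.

(-8, 5/2)

Only x is squared. Complete the square in x: (x + 8)² = 2(y - 2).
Vertex (-8, 2); 4p = 2 so p = 1/2. Opens up.
Focus is p units from the vertex along the axis: (h, k + p).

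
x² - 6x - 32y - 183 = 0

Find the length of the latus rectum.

Only x is squared. Complete the square in x: (x - 3)² = 32(y + 6).
Vertex (3, -6); 4p = 32 so p = 8. Opens up.
Latus rectum length = |4p| = 32.

32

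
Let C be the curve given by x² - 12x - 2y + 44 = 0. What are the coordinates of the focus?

Only x is squared. Complete the square in x: (x - 6)² = 2(y - 4).
Vertex (6, 4); 4p = 2 so p = 1/2. Opens up.
Focus is p units from the vertex along the axis: (h, k + p).

(6, 9/2)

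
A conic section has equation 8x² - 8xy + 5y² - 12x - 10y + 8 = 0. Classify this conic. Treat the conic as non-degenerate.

A = 8, B = -8, C = 5.
Discriminant B² − 4AC = (-8)² − 4·8·5 = -96.
B² − 4AC < 0 ⇒ ellipse.

ellipse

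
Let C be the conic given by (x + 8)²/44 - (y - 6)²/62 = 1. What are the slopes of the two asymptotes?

Center (-8, 6). The positive term is the x-term, so the transverse axis is horizontal; a² = 44, b² = 62.
For a horizontal hyperbola the asymptotes have slope ±b/a.
Here that is ±√62/2√11 = ±√682/22.

√682/22 and -√682/22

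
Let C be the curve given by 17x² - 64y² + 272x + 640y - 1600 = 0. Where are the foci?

(-17, 5) and (1, 5)

Rearranging, 17(x² + 16x) -64(y² - 10y) = 1600.
Complete the square: 17(x + 8)² -64(y - 5)² = 1600 + 1088 - 1600 = 1088
Divide by 1088: (x + 8)²/64 - (y - 5)²/17 = 1
Hyperbola, center (-8, 5), transverse axis horizontal; a² = 64, b² = 17.
c² = a² + b² = 64 + 17 = 81, so c = 9.
Foci lie on the horizontal axis through the center: (h ± c, k).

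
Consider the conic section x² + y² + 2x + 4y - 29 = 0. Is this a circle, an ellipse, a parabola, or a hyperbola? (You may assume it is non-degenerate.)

No xy term. Coefficients of x² and y² are A = 1, C = 1.
A = C (same sign) ⇒ circle.

circle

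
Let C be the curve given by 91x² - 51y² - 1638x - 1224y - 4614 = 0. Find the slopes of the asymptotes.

Group: 91(x² - 18x) -51(y² + 24y) = 4614
Complete the square: 91(x - 9)² -51(y + 12)² = 4614 + 7371 - 7344 = 4641
Divide through by 4641 to get (x - 9)²/51 - (y + 12)²/91 = 1.
Hyperbola, center (9, -12), transverse axis horizontal; a² = 51, b² = 91.
For a horizontal hyperbola the asymptotes have slope ±b/a.
Here that is ±√91/√51 = ±√4641/51.

√4641/51 and -√4641/51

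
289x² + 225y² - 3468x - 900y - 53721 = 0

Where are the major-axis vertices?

Group the x- and y-terms: 289(x² - 12x) + 225(y² - 4y) = 53721
289(x - 6)² + 225(y - 2)² = 53721 + 10404 + 900 = 65025
Dividing both sides by 65025: (x - 6)²/225 + (y - 2)²/289 = 1
Ellipse, center (6, 2), major axis vertical; a² = 289, b² = 225.
a = 17. Vertices at (h, k ± a).

(6, -15) and (6, 19)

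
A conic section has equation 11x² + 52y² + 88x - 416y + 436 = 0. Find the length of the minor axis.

Group: 11(x² + 8x) + 52(y² - 8y) = -436
Completing the square gives 11(x + 4)² + 52(y - 4)² = -436 + 176 + 832 = 572.
Divide by 572: (x + 4)²/52 + (y - 4)²/11 = 1
Ellipse, center (-4, 4), major axis horizontal; a² = 52, b² = 11.
b² = 11 so b = √11; the minor axis has length 2b = 2√11.

2√11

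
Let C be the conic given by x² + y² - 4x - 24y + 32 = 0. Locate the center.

(x² - 4x) + (y² - 24y) = -32
Completing the square gives (x - 2)² + (y - 12)² = -32 + 4 + 144 = 116.
So (x - 2)² + (y - 12)² = 116.
Circle centered at (2, 12) with r² = 116.

(2, 12)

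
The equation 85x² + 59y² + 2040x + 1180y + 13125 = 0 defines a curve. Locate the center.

(-12, -10)

Group: 85(x² + 24x) + 59(y² + 20y) = -13125
Complete the square: 85(x + 12)² + 59(y + 10)² = -13125 + 12240 + 5900 = 5015
Divide through by 5015 to get (x + 12)²/59 + (y + 10)²/85 = 1.
Ellipse with center (-12, -10).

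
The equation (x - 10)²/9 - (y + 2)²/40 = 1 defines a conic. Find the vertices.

Center (10, -2). The positive term is the x-term, so the transverse axis is horizontal; a² = 9, b² = 40.
a = 3. Vertices at (h ± a, k).

(7, -2) and (13, -2)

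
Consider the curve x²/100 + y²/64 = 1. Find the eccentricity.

Center (0, 0). The larger denominator 100 sits under the x-term, so the major axis is horizontal; a² = 100, b² = 64.
c² = a² - b² = 36, so c = 6.
e = c/a = 6/10 = 3/5.

e = 3/5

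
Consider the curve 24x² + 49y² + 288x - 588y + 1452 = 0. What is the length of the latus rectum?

Rearranging, 24(x² + 12x) + 49(y² - 12y) = -1452.
Completing the square gives 24(x + 6)² + 49(y - 6)² = -1452 + 864 + 1764 = 1176.
Divide through by 1176 to get (x + 6)²/49 + (y - 6)²/24 = 1.
Ellipse, center (-6, 6), major axis horizontal; a² = 49, b² = 24.
Latus rectum length = 2b²/a = 2·24/7 = 48/7.

48/7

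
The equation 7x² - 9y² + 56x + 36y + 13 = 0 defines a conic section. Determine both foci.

Rearranging, 7(x² + 8x) -9(y² - 4y) = -13.
Complete the square: 7(x + 4)² -9(y - 2)² = -13 + 112 - 36 = 63
Dividing both sides by 63: (x + 4)²/9 - (y - 2)²/7 = 1
Hyperbola, center (-4, 2), transverse axis horizontal; a² = 9, b² = 7.
c² = a² + b² = 9 + 7 = 16, so c = 4.
Foci lie on the horizontal axis through the center: (h ± c, k).

(-8, 2) and (0, 2)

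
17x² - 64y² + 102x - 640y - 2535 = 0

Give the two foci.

(-12, -5) and (6, -5)

Rearranging, 17(x² + 6x) -64(y² + 10y) = 2535.
Completing the square gives 17(x + 3)² -64(y + 5)² = 2535 + 153 - 1600 = 1088.
Divide through by 1088 to get (x + 3)²/64 - (y + 5)²/17 = 1.
Hyperbola, center (-3, -5), transverse axis horizontal; a² = 64, b² = 17.
c² = a² + b² = 64 + 17 = 81, so c = 9.
Foci lie on the horizontal axis through the center: (h ± c, k).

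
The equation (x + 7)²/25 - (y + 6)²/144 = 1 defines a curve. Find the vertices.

Center (-7, -6). The positive term is the x-term, so the transverse axis is horizontal; a² = 25, b² = 144.
a = 5. Vertices at (h ± a, k).

(-12, -6) and (-2, -6)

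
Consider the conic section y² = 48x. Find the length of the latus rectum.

Vertex (0, 0); 4p = 48 so p = 12. Opens right.
Latus rectum length = |4p| = 48.

48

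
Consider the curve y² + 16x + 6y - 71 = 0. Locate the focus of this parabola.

Only y is squared. Complete the square in y: (y + 3)² = -16(x - 5).
Vertex (5, -3); 4p = -16 so p = -4. Opens left.
Focus is p units from the vertex along the axis: (h + p, k).

(1, -3)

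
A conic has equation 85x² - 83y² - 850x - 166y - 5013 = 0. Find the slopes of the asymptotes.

Group: 85(x² - 10x) -83(y² + 2y) = 5013
Complete the square: 85(x - 5)² -83(y + 1)² = 5013 + 2125 - 83 = 7055
Divide by 7055: (x - 5)²/83 - (y + 1)²/85 = 1
Hyperbola, center (5, -1), transverse axis horizontal; a² = 83, b² = 85.
For a horizontal hyperbola the asymptotes have slope ±b/a.
Here that is ±√85/√83 = ±√7055/83.

√7055/83 and -√7055/83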